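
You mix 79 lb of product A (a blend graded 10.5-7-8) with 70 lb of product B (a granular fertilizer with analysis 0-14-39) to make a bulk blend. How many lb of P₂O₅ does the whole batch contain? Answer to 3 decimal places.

15.330 lb P₂O₅

P₂O₅ mass = 7%×79 + 14%×70 = 15.33 lb.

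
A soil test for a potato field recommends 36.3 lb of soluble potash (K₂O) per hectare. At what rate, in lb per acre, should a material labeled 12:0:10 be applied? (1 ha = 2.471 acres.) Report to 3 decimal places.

Product per hectare = 36.3 / 10% = 363 lb.
Convert to per acre: 363 × 0.404694 = 146.9041 lb.

146.904 lb of product per acre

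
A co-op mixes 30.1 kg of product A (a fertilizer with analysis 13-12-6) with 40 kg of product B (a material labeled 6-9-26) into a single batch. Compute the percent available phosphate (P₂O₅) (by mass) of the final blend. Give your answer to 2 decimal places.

10.29% P₂O₅

Total mass = 30.1 + 40 = 70.1 kg.
P₂O₅ mass = 12%×30.1 + 9%×40 = 7.212 kg.
% P₂O₅ = 7.212 / 70.1 = 10.2882%.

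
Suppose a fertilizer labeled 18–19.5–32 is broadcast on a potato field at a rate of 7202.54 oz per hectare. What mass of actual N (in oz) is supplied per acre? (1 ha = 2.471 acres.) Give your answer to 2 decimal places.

524.67 oz N per acre

nitrogen per hectare = 7202.54 × 18% = 1296.46 oz.
Convert to per acre: 1296.46 × 0.404694 = 524.669 oz.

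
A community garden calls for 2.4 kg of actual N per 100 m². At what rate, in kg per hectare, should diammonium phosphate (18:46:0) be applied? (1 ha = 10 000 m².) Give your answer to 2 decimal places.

Product per 100 m² = 2.4 / 18% = 13.3333 kg.
Convert to per hectare: 13.3333 × 100 = 1333.333 kg.

1333.33 kg of product per hectare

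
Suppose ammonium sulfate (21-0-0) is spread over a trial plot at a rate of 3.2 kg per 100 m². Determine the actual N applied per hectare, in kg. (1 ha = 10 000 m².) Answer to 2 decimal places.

nitrogen per 100 m² = 3.2 × 21% = 0.672 kg.
Convert to per hectare: 0.672 × 100 = 67.2 kg.

67.20 kg N per hectare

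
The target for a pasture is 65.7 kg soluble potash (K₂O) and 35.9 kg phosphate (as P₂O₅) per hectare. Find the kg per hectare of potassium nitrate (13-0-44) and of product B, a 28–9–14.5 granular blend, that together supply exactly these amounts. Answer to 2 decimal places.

17.87 kg potassium nitrate, 398.89 kg product B

Let a = kg of potassium nitrate, b = kg of product B (per hectare).
K₂O: 0.44·a + 0.145·b = 65.7
P₂O₅: 0·a + 0.09·b = 35.9
Solving simultaneously: a = 17.8662, b = 398.889.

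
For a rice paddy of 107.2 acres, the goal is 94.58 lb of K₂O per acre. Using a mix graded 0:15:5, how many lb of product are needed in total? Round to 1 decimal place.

202779.5 lb

Product per acre = 94.58 / 5% = 1891.6 lb.
Total product = 1891.6 × 107.2 = 202779.52 lb.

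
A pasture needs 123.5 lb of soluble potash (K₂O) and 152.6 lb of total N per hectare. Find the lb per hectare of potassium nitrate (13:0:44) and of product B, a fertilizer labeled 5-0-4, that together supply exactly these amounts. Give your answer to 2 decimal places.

Let a = lb of potassium nitrate, b = lb of product B (per hectare).
K₂O: 0.44·a + 0.04·b = 123.5
N: 0.13·a + 0.05·b = 152.6
Eliminate a: (row1) − 0.44/0.13·(row2) → -0.129231·b = -392.992, so b = 3041.012.
Back-substitute: a = (123.5 − 0.04·3041.012) / 0.44 = 4.22619.

4.23 lb potassium nitrate, 3041.01 lb product B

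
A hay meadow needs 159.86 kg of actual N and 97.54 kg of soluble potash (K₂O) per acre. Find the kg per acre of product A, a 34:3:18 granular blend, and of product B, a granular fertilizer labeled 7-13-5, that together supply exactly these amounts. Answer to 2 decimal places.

Per-acre balance (a = product A, b = product B):
N: 0.34·a + 0.07·b = 159.86
K₂O: 0.18·a + 0.05·b = 97.54
Eliminate a: (row1) − 0.34/0.18·(row2) → -0.0244444·b = -24.3822, so b = 997.4545.
Back-substitute: a = (159.86 − 0.07·997.4545) / 0.34 = 264.818.

264.82 kg product A, 997.45 kg product B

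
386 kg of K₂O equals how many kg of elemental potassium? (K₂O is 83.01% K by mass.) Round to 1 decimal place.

320.4 kg K

K = 386 × 0.8301 = 320.419 kg.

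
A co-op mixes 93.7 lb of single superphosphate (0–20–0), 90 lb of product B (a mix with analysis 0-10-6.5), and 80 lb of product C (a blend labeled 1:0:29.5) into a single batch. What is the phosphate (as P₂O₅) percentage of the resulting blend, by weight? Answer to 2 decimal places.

10.52% P₂O₅

Total mass = 93.7 + 90 + 80 = 263.7 lb.
P₂O₅ mass = 20%×93.7 + 10%×90 + 0%×80 = 27.74 lb.
% P₂O₅ = 27.74 / 263.7 = 10.5195%.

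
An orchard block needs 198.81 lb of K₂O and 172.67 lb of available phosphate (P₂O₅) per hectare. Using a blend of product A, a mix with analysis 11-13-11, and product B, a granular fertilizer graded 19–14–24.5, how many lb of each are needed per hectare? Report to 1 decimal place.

879.7 lb product A, 416.5 lb product B

Per-hectare balance (a = product A, b = product B):
K₂O: 0.11·a + 0.245·b = 198.81
P₂O₅: 0.13·a + 0.14·b = 172.67
Eliminate a: (row1) − 0.11/0.13·(row2) → 0.126538·b = 52.7046, so b = 416.511.
Back-substitute: a = (198.81 − 0.245·416.511) / 0.11 = 879.681.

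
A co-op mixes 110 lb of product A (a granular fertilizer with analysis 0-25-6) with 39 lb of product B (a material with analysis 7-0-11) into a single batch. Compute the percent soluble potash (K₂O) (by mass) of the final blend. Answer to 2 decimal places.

Total mass = 110 + 39 = 149 lb.
K₂O mass = 6%×110 + 11%×39 = 10.89 lb.
% K₂O = 10.89 / 149 = 7.30872%.

7.31% K₂O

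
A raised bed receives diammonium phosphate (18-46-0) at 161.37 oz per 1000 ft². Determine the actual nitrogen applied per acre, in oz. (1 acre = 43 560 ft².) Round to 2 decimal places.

nitrogen per 1000 ft² = 161.37 × 18% = 29.0466 oz.
Convert to per acre: 29.0466 × 43.56 = 1265.2699 oz.

1265.27 oz N per acre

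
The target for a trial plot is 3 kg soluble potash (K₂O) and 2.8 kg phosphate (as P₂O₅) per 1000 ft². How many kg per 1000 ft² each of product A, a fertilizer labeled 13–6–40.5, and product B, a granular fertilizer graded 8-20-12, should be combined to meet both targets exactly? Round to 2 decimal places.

Per-1000 ft² balance (a = product A, b = product B):
K₂O: 0.405·a + 0.12·b = 3
P₂O₅: 0.06·a + 0.2·b = 2.8
Eliminate b: (row1) − 0.12/0.2·(row2) → 0.369·a = 1.32, so a = 3.57724.
Then b = (2.8 − 0.06·3.57724) / 0.2 = 12.9268.

3.58 kg product A, 12.93 kg product B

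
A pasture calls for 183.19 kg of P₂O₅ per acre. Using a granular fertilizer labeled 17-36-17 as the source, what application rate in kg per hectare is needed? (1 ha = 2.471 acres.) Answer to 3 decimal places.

1257.396 kg of product per hectare

Product per acre = 183.19 / 36% = 508.861 kg.
Convert to per hectare: 508.861 × 2.471 = 1257.3958 kg.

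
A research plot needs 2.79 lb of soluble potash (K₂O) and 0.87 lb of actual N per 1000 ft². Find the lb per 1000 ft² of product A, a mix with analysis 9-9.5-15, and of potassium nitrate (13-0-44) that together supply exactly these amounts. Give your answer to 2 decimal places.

1.00 lb product A, 6.00 lb potassium nitrate

Per-1000 ft² balance (a = product A, b = potassium nitrate):
K₂O: 0.15·a + 0.44·b = 2.79
N: 0.09·a + 0.13·b = 0.87
Eliminate b: (row1) − 0.44/0.13·(row2) → -0.154615·a = -0.154615, so a = 1.
Then b = (0.87 − 0.09·1) / 0.13 = 6.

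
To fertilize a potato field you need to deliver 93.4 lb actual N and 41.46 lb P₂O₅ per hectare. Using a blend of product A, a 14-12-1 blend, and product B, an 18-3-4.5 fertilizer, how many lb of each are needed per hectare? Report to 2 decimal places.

267.86 lb product A, 310.55 lb product B

Per-hectare balance (a = product A, b = product B):
N: 0.14·a + 0.18·b = 93.4
P₂O₅: 0.12·a + 0.03·b = 41.46
Eliminate a: (row1) − 0.14/0.12·(row2) → 0.145·b = 45.03, so b = 310.552.
Back-substitute: a = (93.4 − 0.18·310.552) / 0.14 = 267.862.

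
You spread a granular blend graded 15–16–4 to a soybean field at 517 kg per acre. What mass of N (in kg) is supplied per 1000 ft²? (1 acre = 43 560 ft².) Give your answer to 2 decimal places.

1.78 kg N per thousand sq ft

nitrogen per acre = 517 × 15% = 77.55 kg.
Convert to per 1000 ft²: 77.55 × 0.0229568 = 1.7803 kg.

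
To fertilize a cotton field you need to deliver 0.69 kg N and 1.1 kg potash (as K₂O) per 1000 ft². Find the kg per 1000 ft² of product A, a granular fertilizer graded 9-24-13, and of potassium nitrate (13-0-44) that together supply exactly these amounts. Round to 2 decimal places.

7.07 kg product A, 0.41 kg potassium nitrate

Per-1000 ft² balance (a = product A, b = potassium nitrate):
N: 0.09·a + 0.13·b = 0.69
K₂O: 0.13·a + 0.44·b = 1.1
Eliminate a: (row1) − 0.09/0.13·(row2) → -0.174615·b = -0.0715385, so b = 0.409692.
Back-substitute: a = (0.69 − 0.13·0.409692) / 0.09 = 7.07489.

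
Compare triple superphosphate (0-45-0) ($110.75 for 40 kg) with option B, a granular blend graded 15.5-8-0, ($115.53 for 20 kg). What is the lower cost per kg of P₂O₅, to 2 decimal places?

$6.15 per kg P₂O₅ (triple superphosphate)

triple superphosphate: P₂O₅ per bag = 40 × 45% = 18 kg; cost = 110.75 / 18 = $6.1528/kg P₂O₅.
option B: P₂O₅ per bag = 20 × 8% = 1.6 kg; cost = 115.53 / 1.6 = $72.2062/kg P₂O₅.
triple superphosphate is cheaper.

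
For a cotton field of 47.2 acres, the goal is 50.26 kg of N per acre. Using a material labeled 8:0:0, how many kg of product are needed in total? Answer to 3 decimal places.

Product per acre = 50.26 / 8% = 628.25 kg.
Total product = 628.25 × 47.2 = 29653.4 kg.

29653.400 kg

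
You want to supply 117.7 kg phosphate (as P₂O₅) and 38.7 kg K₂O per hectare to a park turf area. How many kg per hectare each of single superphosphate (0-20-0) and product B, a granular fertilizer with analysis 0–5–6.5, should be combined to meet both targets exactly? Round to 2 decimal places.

439.65 kg single superphosphate, 595.38 kg product B

Let a = kg of single superphosphate, b = kg of product B (per hectare).
P₂O₅: 0.2·a + 0.05·b = 117.7
K₂O: 0·a + 0.065·b = 38.7
Solving simultaneously: a = 439.654, b = 595.3846.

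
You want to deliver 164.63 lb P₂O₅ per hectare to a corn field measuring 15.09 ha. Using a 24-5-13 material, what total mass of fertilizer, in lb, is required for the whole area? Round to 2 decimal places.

49685.33 lb

Product per hectare = 164.63 / 5% = 3292.6 lb.
Total product = 3292.6 × 15.09 = 49685.334 lb.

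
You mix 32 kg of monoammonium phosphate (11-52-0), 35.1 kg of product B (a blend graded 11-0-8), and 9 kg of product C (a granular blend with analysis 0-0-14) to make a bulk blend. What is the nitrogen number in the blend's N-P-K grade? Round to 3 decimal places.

9.699% N

Total mass = 32 + 35.1 + 9 = 76.1 kg.
N mass = 11%×32 + 11%×35.1 + 0%×9 = 7.381 kg.
% N = 7.381 / 76.1 = 9.69908%.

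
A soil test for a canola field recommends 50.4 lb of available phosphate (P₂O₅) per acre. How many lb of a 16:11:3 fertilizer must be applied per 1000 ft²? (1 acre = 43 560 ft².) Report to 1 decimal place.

Product per acre = 50.4 / 11% = 458.182 lb.
Convert to per 1000 ft²: 458.182 × 0.0229568 = 10.5184 lb.

10.5 lb of product per thousand sq ft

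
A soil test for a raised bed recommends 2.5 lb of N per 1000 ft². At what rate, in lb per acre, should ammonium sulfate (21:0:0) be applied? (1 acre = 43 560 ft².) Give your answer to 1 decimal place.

Product per 1000 ft² = 2.5 / 21% = 11.9048 lb.
Convert to per acre: 11.9048 × 43.56 = 518.571 lb.

518.6 lb of product per acre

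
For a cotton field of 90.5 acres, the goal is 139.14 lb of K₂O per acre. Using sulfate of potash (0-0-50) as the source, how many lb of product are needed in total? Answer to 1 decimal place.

25184.3 lb

Product per acre = 139.14 / 50% = 278.28 lb.
Total product = 278.28 × 90.5 = 25184.34 lb.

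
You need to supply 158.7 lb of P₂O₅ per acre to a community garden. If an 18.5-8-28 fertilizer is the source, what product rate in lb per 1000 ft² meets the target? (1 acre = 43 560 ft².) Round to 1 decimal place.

45.5 lb of product per thousand sq ft

Product per acre = 158.7 / 8% = 1983.75 lb.
Convert to per 1000 ft²: 1983.75 × 0.0229568 = 45.5406 lb.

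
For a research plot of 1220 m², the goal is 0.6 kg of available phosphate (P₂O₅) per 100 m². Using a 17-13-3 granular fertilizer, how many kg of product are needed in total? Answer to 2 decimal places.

56.31 kg

Product per 100 m² = 0.6 / 13% = 4.61538 kg.
Total product = 4.61538 × 1220 / 100 = 56.3077 kg.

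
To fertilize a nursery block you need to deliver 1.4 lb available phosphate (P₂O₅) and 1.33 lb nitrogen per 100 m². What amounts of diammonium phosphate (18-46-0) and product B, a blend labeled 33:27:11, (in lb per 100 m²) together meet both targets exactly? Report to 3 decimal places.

With a, b = lb per 100 m² of diammonium phosphate and product B:
P₂O₅: 0.46·a + 0.27·b = 1.4
N: 0.18·a + 0.33·b = 1.33
Eliminate b: (row1) − 0.27/0.33·(row2) → 0.312727·a = 0.311818, so a = 0.997093.
Then b = (1.33 − 0.18·0.997093) / 0.33 = 3.48643.

0.997 lb diammonium phosphate, 3.486 lb product B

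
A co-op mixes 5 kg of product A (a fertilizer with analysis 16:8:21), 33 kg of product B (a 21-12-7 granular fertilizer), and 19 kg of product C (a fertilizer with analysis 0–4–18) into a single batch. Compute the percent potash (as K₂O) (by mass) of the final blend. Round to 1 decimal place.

11.9% K₂O

Total mass = 5 + 33 + 19 = 57 kg.
K₂O mass = 21%×5 + 7%×33 + 18%×19 = 6.78 kg.
% K₂O = 6.78 / 57 = 11.8947%.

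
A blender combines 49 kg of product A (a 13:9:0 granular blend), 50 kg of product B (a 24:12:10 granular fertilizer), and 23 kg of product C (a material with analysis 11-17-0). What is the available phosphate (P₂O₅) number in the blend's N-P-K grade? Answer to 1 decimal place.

Total mass = 49 + 50 + 23 = 122 kg.
P₂O₅ mass = 9%×49 + 12%×50 + 17%×23 = 14.32 kg.
% P₂O₅ = 14.32 / 122 = 11.7377%.

11.7% P₂O₅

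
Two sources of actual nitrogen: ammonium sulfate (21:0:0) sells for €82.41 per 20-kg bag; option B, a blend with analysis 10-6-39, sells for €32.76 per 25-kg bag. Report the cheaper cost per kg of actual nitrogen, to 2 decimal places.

ammonium sulfate: N per bag = 20 × 21% = 4.2 kg; cost = 82.41 / 4.2 = €19.6214/kg N.
option B: N per bag = 25 × 10% = 2.5 kg; cost = 32.76 / 2.5 = €13.1040/kg N.
option B is cheaper.

€13.10 per kg N (option B)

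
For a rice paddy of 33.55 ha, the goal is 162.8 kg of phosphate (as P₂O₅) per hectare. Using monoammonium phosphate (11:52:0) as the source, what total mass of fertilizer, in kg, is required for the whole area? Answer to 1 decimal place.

10503.7 kg

Product per hectare = 162.8 / 52% = 313.077 kg.
Total product = 313.077 × 33.55 = 10503.73 kg.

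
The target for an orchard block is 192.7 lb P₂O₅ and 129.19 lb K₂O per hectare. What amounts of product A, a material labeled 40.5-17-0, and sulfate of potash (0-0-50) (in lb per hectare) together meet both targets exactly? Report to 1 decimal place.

Per-hectare balance (a = product A, b = sulfate of potash):
P₂O₅: 0.17·a + 0·b = 192.7
K₂O: 0·a + 0.5·b = 129.19
Solving simultaneously: a = 1133.53, b = 258.38.

1133.5 lb product A, 258.4 lb sulfate of potash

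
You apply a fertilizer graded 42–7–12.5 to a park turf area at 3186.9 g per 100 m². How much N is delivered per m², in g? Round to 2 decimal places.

nitrogen per 100 m² = 3186.9 × 42% = 1338.5 g.
Convert to per m²: 1338.5 × 0.01 = 13.38498 g.

13.38 g N per sq m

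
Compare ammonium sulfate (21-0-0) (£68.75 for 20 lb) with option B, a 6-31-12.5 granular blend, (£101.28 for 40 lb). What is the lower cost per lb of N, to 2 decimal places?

£16.37 per lb N (ammonium sulfate)

ammonium sulfate: N per bag = 20 × 21% = 4.2 lb; cost = 68.75 / 4.2 = £16.3690/lb N.
option B: N per bag = 40 × 6% = 2.4 lb; cost = 101.28 / 2.4 = £42.2000/lb N.
ammonium sulfate is cheaper.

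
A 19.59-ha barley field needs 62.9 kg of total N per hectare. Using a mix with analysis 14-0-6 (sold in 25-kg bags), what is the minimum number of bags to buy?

Product per hectare = 62.9 / 14% = 449.286 kg.
Total product = 449.286 × 19.59 = 8801.51 kg.
Bags = ⌈8801.51 / 25⌉ = 353.

353 bags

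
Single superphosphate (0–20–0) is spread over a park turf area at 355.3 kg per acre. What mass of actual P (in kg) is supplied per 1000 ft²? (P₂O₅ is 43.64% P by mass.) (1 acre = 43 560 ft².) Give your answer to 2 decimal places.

0.71 kg P per thousand sq ft

P₂O₅ per acre = 355.3 × 20% = 71.06 kg.
Elemental P = 71.06 × 0.4364 = 31.0106 kg per acre.
Convert to per 1000 ft²: 31.0106 × 0.0229568 = 0.711905 kg.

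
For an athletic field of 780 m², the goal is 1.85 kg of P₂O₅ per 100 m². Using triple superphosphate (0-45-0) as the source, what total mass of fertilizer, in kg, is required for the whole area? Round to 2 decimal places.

32.07 kg

Product per 100 m² = 1.85 / 45% = 4.11111 kg.
Total product = 4.11111 × 780 / 100 = 32.0667 kg.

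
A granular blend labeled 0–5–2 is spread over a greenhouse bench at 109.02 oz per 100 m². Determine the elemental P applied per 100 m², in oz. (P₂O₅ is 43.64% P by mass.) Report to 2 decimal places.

2.38 oz P per hundred sq m

P₂O₅ per 100 m² = 109.02 × 5% = 5.451 oz.
Elemental P = 5.451 × 0.4364 = 2.37882 oz per 100 m².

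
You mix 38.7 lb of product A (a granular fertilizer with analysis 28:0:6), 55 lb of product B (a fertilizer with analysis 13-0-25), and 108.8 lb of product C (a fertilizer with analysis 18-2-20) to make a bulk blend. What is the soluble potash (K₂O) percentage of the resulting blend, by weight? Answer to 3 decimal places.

Total mass = 38.7 + 55 + 108.8 = 202.5 lb.
K₂O mass = 6%×38.7 + 25%×55 + 20%×108.8 = 37.832 lb.
% K₂O = 37.832 / 202.5 = 18.68247%.

18.682% K₂O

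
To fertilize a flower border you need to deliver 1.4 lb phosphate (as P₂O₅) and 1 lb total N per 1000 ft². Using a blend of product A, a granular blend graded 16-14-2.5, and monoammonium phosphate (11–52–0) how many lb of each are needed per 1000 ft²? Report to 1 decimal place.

5.4 lb product A, 1.2 lb monoammonium phosphate

With a, b = lb per 1000 ft² of product A and monoammonium phosphate:
P₂O₅: 0.14·a + 0.52·b = 1.4
N: 0.16·a + 0.11·b = 1
Solving simultaneously: a = 5.39823, b = 1.23894.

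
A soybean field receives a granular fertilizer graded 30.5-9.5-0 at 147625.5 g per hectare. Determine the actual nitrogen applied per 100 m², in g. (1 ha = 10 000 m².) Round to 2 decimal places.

nitrogen per hectare = 147625.5 × 30.5% = 45025.8 g.
Convert to per 100 m²: 45025.8 × 0.01 = 450.258 g.

450.26 g N per hundred sq m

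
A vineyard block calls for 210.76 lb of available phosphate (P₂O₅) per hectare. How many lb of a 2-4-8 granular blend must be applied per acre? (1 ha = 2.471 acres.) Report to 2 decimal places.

Product per hectare = 210.76 / 4% = 5269 lb.
Convert to per acre: 5269 × 0.404694 = 2132.335 lb.

2132.34 lb of product per acre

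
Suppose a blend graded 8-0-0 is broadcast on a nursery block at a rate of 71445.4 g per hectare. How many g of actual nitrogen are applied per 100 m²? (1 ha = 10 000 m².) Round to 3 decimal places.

nitrogen per hectare = 71445.4 × 8% = 5715.63 g.
Convert to per 100 m²: 5715.63 × 0.01 = 57.1563 g.

57.156 g N per hundred sq m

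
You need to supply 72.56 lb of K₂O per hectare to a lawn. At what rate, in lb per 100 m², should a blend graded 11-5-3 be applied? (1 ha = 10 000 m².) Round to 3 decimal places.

Product per hectare = 72.56 / 3% = 2418.67 lb.
Convert to per 100 m²: 2418.67 × 0.01 = 24.1867 lb.

24.187 lb of product per hundred sq m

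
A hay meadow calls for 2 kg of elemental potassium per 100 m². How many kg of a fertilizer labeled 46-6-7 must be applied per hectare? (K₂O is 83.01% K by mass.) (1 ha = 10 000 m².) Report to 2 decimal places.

3441.93 kg of product per hectare

As K₂O: 2 / 0.8301 = 2.40935 kg per 100 m².
Product per 100 m² = 2.40935 / 7% = 34.4193 kg.
Convert to per hectare: 34.4193 × 100 = 3441.926 kg.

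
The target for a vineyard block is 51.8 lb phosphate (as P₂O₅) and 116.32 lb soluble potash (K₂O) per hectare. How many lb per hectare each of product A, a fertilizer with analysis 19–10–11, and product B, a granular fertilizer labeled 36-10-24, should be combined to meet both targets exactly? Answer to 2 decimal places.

61.54 lb product A, 456.46 lb product B

Per-hectare balance (a = product A, b = product B):
P₂O₅: 0.1·a + 0.1·b = 51.8
K₂O: 0.11·a + 0.24·b = 116.32
Eliminate b: (row1) − 0.1/0.24·(row2) → 0.0541667·a = 3.33333, so a = 61.5385.
Then b = (116.32 − 0.11·61.5385) / 0.24 = 456.462.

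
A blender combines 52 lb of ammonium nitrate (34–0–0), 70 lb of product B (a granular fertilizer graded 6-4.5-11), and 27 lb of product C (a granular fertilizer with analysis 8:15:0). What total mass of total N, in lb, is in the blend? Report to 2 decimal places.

24.04 lb N

N mass = 34%×52 + 6%×70 + 8%×27 = 24.04 lb.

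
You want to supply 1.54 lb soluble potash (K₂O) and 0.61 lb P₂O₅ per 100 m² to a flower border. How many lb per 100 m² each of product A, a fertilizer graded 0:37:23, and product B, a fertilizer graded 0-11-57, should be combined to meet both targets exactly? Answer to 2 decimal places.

0.96 lb product A, 2.31 lb product B

Per-100 m² balance (a = product A, b = product B):
K₂O: 0.23·a + 0.57·b = 1.54
P₂O₅: 0.37·a + 0.11·b = 0.61
Eliminate a: (row1) − 0.23/0.37·(row2) → 0.501622·b = 1.16081, so b = 2.31412.
Back-substitute: a = (1.54 − 0.57·2.31412) / 0.23 = 0.960668.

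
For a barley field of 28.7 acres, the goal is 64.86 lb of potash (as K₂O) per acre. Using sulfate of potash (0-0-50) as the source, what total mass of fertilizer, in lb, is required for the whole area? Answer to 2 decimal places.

3722.96 lb

Product per acre = 64.86 / 50% = 129.72 lb.
Total product = 129.72 × 28.7 = 3722.964 lb.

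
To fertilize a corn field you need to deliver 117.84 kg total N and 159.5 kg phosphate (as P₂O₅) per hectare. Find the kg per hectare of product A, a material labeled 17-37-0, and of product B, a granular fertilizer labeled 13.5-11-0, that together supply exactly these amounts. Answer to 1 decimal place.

With a, b = kg per hectare of product A and product B:
N: 0.17·a + 0.135·b = 117.84
P₂O₅: 0.37·a + 0.11·b = 159.5
From row1: a = (117.84 − 0.135·b) / 0.17.
Into row2: 0.37·(117.84 − 0.135·b)/0.17 + 0.11·b = 159.5 → b = 527.546, a = 274.243.

274.2 kg product A, 527.5 kg product B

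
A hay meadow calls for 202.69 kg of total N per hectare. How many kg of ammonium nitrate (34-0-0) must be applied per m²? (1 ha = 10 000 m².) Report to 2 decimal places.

0.06 kg of product per sq m

Product per hectare = 202.69 / 34% = 596.147 kg.
Convert to per m²: 596.147 × 0.0001 = 0.0596147 kg.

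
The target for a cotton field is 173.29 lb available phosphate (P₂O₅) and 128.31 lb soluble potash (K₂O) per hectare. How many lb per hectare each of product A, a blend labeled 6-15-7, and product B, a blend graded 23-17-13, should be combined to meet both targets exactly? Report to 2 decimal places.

Let a = lb of product A, b = lb of product B (per hectare).
P₂O₅: 0.15·a + 0.17·b = 173.29
K₂O: 0.07·a + 0.13·b = 128.31
Solving simultaneously: a = 94.0789, b = 936.342.

94.08 lb product A, 936.34 lb product B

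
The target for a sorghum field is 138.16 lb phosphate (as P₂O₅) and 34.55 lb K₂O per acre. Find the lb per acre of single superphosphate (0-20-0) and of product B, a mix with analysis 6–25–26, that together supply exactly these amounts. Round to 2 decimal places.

With a, b = lb per acre of single superphosphate and product B:
P₂O₅: 0.2·a + 0.25·b = 138.16
K₂O: 0·a + 0.26·b = 34.55
Solving simultaneously: a = 524.694, b = 132.8846.

524.69 lb single superphosphate, 132.88 lb product B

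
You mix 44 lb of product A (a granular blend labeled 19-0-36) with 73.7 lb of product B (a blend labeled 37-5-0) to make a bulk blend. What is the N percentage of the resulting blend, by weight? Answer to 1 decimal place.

Total mass = 44 + 73.7 = 117.7 lb.
N mass = 19%×44 + 37%×73.7 = 35.629 lb.
% N = 35.629 / 117.7 = 30.271%.

30.3% N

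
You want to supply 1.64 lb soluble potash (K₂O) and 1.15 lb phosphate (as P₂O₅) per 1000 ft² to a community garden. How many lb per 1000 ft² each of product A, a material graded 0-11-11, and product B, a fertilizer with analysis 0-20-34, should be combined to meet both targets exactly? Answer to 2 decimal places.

Let a = lb of product A, b = lb of product B (per 1000 ft²).
K₂O: 0.11·a + 0.34·b = 1.64
P₂O₅: 0.11·a + 0.2·b = 1.15
From row1: a = (1.64 − 0.34·b) / 0.11.
Into row2: 0.11·(1.64 − 0.34·b)/0.11 + 0.2·b = 1.15 → b = 3.5, a = 4.09091.

4.09 lb product A, 3.50 lb product B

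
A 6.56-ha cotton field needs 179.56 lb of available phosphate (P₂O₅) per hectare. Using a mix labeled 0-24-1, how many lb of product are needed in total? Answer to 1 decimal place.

4908.0 lb

Product per hectare = 179.56 / 24% = 748.167 lb.
Total product = 748.167 × 6.56 = 4907.97 lb.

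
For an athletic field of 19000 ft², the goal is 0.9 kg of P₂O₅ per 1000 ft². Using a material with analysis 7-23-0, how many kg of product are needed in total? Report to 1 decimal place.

Product per 1000 ft² = 0.9 / 23% = 3.91304 kg.
Total product = 3.91304 × 19000 / 1000 = 74.3478 kg.

74.3 kg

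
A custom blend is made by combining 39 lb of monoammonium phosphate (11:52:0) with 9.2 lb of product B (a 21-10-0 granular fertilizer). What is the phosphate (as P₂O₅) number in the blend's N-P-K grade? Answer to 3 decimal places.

Total mass = 39 + 9.2 = 48.2 lb.
P₂O₅ mass = 52%×39 + 10%×9.2 = 21.2 lb.
% P₂O₅ = 21.2 / 48.2 = 43.9834%.

43.983% P₂O₅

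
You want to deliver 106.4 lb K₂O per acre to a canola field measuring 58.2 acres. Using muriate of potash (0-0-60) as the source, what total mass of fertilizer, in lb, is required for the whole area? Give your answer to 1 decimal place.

Product per acre = 106.4 / 60% = 177.333 lb.
Total product = 177.333 × 58.2 = 10320.8 lb.

10320.8 lb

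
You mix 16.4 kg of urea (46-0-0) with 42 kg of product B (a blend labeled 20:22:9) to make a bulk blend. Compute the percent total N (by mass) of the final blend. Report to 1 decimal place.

Total mass = 16.4 + 42 = 58.4 kg.
N mass = 46%×16.4 + 20%×42 = 15.944 kg.
% N = 15.944 / 58.4 = 27.3014%.

27.3% N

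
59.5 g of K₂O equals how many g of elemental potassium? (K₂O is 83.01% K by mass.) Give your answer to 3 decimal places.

49.391 g K

K = 59.5 × 0.8301 = 49.3909 g.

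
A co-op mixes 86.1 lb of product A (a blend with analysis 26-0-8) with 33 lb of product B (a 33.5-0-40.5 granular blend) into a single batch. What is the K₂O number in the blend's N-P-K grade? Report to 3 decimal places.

Total mass = 86.1 + 33 = 119.1 lb.
K₂O mass = 8%×86.1 + 40.5%×33 = 20.253 lb.
% K₂O = 20.253 / 119.1 = 17.00504%.

17.005% K₂O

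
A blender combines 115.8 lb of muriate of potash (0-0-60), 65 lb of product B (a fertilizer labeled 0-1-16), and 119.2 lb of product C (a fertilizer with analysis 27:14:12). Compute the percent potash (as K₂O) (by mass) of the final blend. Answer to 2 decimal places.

Total mass = 115.8 + 65 + 119.2 = 300 lb.
K₂O mass = 60%×115.8 + 16%×65 + 12%×119.2 = 94.184 lb.
% K₂O = 94.184 / 300 = 31.3947%.

31.39% K₂O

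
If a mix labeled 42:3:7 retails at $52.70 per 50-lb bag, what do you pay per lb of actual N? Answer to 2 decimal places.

$2.51 per lb N

N in bag = 50 × 42% = 21 lb.
Cost per lb N = $52.70 / 21 = $2.5095.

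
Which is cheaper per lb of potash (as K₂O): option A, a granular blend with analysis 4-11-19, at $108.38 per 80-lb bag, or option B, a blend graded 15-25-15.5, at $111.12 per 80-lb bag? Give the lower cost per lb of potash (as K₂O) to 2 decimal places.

option A: K₂O per bag = 80 × 19% = 15.2 lb; cost = 108.38 / 15.2 = $7.1303/lb K₂O.
option B: K₂O per bag = 80 × 15.5% = 12.4 lb; cost = 111.12 / 12.4 = $8.9613/lb K₂O.
option A is cheaper.

$7.13 per lb K₂O (option A)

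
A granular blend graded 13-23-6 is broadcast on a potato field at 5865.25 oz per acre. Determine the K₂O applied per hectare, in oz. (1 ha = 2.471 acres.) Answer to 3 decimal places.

K₂O per acre = 5865.25 × 6% = 351.915 oz.
Convert to per hectare: 351.915 × 2.471 = 869.58197 oz.

869.582 oz K₂O per hectare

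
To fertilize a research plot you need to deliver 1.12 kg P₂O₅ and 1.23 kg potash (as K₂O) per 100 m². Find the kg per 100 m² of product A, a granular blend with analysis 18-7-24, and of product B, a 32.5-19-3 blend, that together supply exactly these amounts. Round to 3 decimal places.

4.600 kg product A, 4.200 kg product B

With a, b = kg per 100 m² of product A and product B:
P₂O₅: 0.07·a + 0.19·b = 1.12
K₂O: 0.24·a + 0.03·b = 1.23
Solving simultaneously: a = 4.6, b = 4.2.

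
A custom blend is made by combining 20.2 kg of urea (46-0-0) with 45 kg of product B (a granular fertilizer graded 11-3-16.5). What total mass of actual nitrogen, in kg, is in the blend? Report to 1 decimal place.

N mass = 46%×20.2 + 11%×45 = 14.242 kg.

14.2 kg N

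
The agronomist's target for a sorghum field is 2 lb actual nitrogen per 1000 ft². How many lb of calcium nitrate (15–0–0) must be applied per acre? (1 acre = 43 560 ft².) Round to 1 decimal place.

Product per 1000 ft² = 2 / 15% = 13.3333 lb.
Convert to per acre: 13.3333 × 43.56 = 580.8 lb.

580.8 lb of product per acre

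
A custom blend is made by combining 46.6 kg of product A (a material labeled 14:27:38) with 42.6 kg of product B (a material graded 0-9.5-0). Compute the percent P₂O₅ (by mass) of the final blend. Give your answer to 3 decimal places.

18.642% P₂O₅

Total mass = 46.6 + 42.6 = 89.2 kg.
P₂O₅ mass = 27%×46.6 + 9.5%×42.6 = 16.629 kg.
% P₂O₅ = 16.629 / 89.2 = 18.6424%.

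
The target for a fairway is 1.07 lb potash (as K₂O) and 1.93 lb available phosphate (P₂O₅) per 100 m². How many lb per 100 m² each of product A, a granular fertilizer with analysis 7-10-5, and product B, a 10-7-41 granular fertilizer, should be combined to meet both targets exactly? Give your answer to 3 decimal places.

19.104 lb product A, 0.280 lb product B

Per-100 m² balance (a = product A, b = product B):
K₂O: 0.05·a + 0.41·b = 1.07
P₂O₅: 0.1·a + 0.07·b = 1.93
Eliminate a: (row1) − 0.05/0.1·(row2) → 0.375·b = 0.105, so b = 0.28.
Back-substitute: a = (1.07 − 0.41·0.28) / 0.05 = 19.104.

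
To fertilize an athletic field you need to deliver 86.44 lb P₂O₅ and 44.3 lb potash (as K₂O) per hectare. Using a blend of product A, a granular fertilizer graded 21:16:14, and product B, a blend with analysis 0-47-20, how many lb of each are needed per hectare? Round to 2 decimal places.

With a, b = lb per hectare of product A and product B:
P₂O₅: 0.16·a + 0.47·b = 86.44
K₂O: 0.14·a + 0.2·b = 44.3
From row1: a = (86.44 − 0.47·b) / 0.16.
Into row2: 0.14·(86.44 − 0.47·b)/0.16 + 0.2·b = 44.3 → b = 148.331, a = 104.527.

104.53 lb product A, 148.33 lb product B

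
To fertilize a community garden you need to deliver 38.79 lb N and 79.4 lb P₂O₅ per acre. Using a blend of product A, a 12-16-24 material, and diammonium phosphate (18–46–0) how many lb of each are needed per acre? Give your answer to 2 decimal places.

134.52 lb product A, 125.82 lb diammonium phosphate

With a, b = lb per acre of product A and diammonium phosphate:
N: 0.12·a + 0.18·b = 38.79
P₂O₅: 0.16·a + 0.46·b = 79.4
From row1: a = (38.79 − 0.18·b) / 0.12.
Into row2: 0.16·(38.79 − 0.18·b)/0.12 + 0.46·b = 79.4 → b = 125.818, a = 134.523.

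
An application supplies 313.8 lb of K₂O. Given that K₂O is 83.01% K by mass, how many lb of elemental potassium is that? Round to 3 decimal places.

K = 313.8 × 0.8301 = 260.4854 lb.

260.485 lb K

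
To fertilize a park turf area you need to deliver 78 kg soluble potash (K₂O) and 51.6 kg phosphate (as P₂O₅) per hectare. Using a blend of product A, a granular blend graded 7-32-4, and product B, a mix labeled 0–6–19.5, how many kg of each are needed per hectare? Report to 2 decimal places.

89.70 kg product A, 381.60 kg product B

Per-hectare balance (a = product A, b = product B):
K₂O: 0.04·a + 0.195·b = 78
P₂O₅: 0.32·a + 0.06·b = 51.6
Solving simultaneously: a = 89.7, b = 381.6.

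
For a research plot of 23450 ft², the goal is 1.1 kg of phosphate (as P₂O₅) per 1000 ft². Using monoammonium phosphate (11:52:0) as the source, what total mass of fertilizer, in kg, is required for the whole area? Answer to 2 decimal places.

Product per 1000 ft² = 1.1 / 52% = 2.11538 kg.
Total product = 2.11538 × 23450 / 1000 = 49.6058 kg.

49.61 kg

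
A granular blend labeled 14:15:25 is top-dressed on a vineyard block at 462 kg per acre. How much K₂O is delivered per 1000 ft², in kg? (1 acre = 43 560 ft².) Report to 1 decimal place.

K₂O per acre = 462 × 25% = 115.5 kg.
Convert to per 1000 ft²: 115.5 × 0.0229568 = 2.65152 kg.

2.7 kg K₂O per thousand sq ft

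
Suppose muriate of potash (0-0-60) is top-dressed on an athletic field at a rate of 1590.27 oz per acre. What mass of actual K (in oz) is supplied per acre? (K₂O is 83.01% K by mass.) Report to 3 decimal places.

K₂O per acre = 1590.27 × 60% = 954.162 oz.
Elemental K = 954.162 × 0.8301 = 792.0499 oz per acre.

792.050 oz K per acre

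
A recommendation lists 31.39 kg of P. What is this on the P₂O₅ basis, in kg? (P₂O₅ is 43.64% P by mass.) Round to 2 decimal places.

71.93 kg P₂O₅

P₂O₅ = 31.39 / 0.4364 = 71.9294 kg.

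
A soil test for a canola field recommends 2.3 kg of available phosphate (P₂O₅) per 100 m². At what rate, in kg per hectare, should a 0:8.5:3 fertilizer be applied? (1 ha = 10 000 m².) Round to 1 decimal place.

2705.9 kg of product per hectare

Product per 100 m² = 2.3 / 8.5% = 27.0588 kg.
Convert to per hectare: 27.0588 × 100 = 2705.88 kg.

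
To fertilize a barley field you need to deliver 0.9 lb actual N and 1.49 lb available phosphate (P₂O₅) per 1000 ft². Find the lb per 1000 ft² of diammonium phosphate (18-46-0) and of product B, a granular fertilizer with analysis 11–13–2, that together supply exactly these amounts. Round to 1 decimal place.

Let a = lb of diammonium phosphate, b = lb of product B (per 1000 ft²).
N: 0.18·a + 0.11·b = 0.9
P₂O₅: 0.46·a + 0.13·b = 1.49
From row1: a = (0.9 − 0.11·b) / 0.18.
Into row2: 0.46·(0.9 − 0.11·b)/0.18 + 0.13·b = 1.49 → b = 5.36029, a = 1.72426.

1.7 lb diammonium phosphate, 5.4 lb product B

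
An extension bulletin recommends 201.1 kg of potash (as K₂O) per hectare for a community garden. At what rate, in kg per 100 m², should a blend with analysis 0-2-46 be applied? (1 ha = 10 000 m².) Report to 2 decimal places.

Product per hectare = 201.1 / 46% = 437.174 kg.
Convert to per 100 m²: 437.174 × 0.01 = 4.37174 kg.

4.37 kg of product per hundred sq m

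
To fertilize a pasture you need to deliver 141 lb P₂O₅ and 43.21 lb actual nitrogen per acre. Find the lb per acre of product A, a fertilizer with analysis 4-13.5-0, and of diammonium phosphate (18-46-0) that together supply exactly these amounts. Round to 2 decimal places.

932.78 lb product A, 32.77 lb diammonium phosphate

Let a = lb of product A, b = lb of diammonium phosphate (per acre).
P₂O₅: 0.135·a + 0.46·b = 141
N: 0.04·a + 0.18·b = 43.21
Solving simultaneously: a = 932.7797, b = 32.7712.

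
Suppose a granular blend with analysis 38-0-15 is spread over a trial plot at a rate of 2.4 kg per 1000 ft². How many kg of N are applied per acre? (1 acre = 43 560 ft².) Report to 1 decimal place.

nitrogen per 1000 ft² = 2.4 × 38% = 0.912 kg.
Convert to per acre: 0.912 × 43.56 = 39.7267 kg.

39.7 kg N per acre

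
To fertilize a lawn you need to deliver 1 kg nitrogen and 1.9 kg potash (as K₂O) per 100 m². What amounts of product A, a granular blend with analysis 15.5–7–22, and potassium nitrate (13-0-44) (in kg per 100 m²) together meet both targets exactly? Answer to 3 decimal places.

With a, b = kg per 100 m² of product A and potassium nitrate:
N: 0.155·a + 0.13·b = 1
K₂O: 0.22·a + 0.44·b = 1.9
From row1: a = (1 − 0.13·b) / 0.155.
Into row2: 0.22·(1 − 0.13·b)/0.155 + 0.44·b = 1.9 → b = 1.88131, a = 4.87374.

4.874 kg product A, 1.881 kg potassium nitrate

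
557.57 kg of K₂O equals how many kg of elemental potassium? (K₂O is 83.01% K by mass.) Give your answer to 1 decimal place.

K = 557.57 × 0.8301 = 462.839 kg.

462.8 kg K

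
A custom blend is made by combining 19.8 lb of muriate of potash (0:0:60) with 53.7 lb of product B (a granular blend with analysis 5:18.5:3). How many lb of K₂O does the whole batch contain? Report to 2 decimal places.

13.49 lb K₂O

K₂O mass = 60%×19.8 + 3%×53.7 = 13.491 lb.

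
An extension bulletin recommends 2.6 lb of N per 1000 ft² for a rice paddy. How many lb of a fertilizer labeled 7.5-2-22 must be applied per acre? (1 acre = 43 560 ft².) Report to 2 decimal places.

Product per 1000 ft² = 2.6 / 7.5% = 34.6667 lb.
Convert to per acre: 34.6667 × 43.56 = 1510.08 lb.

1510.08 lb of product per acre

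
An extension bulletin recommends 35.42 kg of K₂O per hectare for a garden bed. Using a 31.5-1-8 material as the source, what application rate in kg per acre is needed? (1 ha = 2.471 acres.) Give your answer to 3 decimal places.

179.178 kg of product per acre

Product per hectare = 35.42 / 8% = 442.75 kg.
Convert to per acre: 442.75 × 0.404694 = 179.17847 kg.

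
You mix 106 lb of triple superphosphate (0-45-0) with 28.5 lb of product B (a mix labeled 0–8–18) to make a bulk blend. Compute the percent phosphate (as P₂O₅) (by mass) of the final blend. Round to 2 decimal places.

Total mass = 106 + 28.5 = 134.5 lb.
P₂O₅ mass = 45%×106 + 8%×28.5 = 49.98 lb.
% P₂O₅ = 49.98 / 134.5 = 37.1599%.

37.16% P₂O₅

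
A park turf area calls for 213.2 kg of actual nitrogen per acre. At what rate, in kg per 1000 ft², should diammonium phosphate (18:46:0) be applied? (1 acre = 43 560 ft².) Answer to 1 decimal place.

Product per acre = 213.2 / 18% = 1184.44 kg.
Convert to per 1000 ft²: 1184.44 × 0.0229568 = 27.1911 kg.

27.2 kg of product per thousand sq ft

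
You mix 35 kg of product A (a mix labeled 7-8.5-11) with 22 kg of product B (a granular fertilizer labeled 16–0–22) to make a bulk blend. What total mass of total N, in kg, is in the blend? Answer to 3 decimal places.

N mass = 7%×35 + 16%×22 = 5.97 kg.

5.970 kg N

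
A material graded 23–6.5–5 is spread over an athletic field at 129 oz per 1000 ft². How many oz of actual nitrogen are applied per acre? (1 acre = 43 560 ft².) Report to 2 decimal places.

1292.43 oz N per acre

nitrogen per 1000 ft² = 129 × 23% = 29.67 oz.
Convert to per acre: 29.67 × 43.56 = 1292.425 oz.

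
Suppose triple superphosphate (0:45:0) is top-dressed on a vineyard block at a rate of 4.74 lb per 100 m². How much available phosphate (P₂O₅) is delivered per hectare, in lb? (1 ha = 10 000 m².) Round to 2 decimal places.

P₂O₅ per 100 m² = 4.74 × 45% = 2.133 lb.
Convert to per hectare: 2.133 × 100 = 213.3 lb.

213.30 lb P₂O₅ per hectare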